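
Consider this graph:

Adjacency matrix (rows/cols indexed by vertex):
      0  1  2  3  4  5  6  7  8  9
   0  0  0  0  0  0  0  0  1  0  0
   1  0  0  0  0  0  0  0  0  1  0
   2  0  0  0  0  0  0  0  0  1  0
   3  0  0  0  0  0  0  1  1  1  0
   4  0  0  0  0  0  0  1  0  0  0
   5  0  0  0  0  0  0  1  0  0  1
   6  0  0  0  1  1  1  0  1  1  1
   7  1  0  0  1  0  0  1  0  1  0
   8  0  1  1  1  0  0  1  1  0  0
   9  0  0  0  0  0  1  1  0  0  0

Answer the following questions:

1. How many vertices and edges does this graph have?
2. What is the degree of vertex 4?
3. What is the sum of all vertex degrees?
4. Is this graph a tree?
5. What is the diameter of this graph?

Count: 10 vertices, 13 edges.
Vertex 4 has neighbors [6], degree = 1.
Handshaking lemma: 2 * 13 = 26.
A tree on 10 vertices has 9 edges. This graph has 13 edges (4 extra). Not a tree.
Diameter (longest shortest path) = 3.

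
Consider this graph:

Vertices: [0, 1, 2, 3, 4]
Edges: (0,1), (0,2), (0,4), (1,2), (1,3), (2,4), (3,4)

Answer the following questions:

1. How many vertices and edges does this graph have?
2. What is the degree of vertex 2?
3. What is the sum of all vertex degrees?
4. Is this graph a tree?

Count: 5 vertices, 7 edges.
Vertex 2 has neighbors [0, 1, 4], degree = 3.
Handshaking lemma: 2 * 7 = 14.
A tree on 5 vertices has 4 edges. This graph has 7 edges (3 extra). Not a tree.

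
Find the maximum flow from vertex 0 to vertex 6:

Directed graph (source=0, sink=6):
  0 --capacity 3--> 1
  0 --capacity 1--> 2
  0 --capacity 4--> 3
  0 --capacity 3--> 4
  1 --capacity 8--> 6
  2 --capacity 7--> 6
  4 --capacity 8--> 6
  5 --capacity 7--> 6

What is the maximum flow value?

Computing max flow:
  Flow on (0->1): 3/3
  Flow on (0->2): 1/1
  Flow on (0->4): 3/3
  Flow on (1->6): 3/8
  Flow on (2->6): 1/7
  Flow on (4->6): 3/8
Maximum flow = 7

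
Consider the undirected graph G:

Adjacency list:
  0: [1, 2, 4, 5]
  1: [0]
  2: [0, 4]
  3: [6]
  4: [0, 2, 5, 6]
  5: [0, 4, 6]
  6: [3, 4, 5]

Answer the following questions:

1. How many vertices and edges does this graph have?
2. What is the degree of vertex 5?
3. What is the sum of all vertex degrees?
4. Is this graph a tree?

Count: 7 vertices, 9 edges.
Vertex 5 has neighbors [0, 4, 6], degree = 3.
Handshaking lemma: 2 * 9 = 18.
A tree on 7 vertices has 6 edges. This graph has 9 edges (3 extra). Not a tree.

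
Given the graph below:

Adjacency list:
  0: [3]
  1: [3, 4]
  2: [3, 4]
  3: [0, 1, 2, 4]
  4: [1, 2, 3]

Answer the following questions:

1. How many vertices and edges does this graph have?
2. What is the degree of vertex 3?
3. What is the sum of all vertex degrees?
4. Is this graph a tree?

Count: 5 vertices, 6 edges.
Vertex 3 has neighbors [0, 1, 2, 4], degree = 4.
Handshaking lemma: 2 * 6 = 12.
A tree on 5 vertices has 4 edges. This graph has 6 edges (2 extra). Not a tree.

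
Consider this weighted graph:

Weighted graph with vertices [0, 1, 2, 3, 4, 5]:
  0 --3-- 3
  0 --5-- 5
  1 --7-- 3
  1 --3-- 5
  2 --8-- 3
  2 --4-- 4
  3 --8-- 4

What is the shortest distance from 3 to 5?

Using Dijkstra's algorithm from vertex 3:
Shortest path: 3 -> 0 -> 5
Total weight: 3 + 5 = 8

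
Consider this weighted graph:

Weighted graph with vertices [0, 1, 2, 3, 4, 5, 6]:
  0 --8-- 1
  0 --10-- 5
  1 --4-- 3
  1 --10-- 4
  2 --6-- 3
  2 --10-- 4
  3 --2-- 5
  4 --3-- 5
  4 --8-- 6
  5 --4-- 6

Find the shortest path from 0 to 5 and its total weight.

Using Dijkstra's algorithm from vertex 0:
Shortest path: 0 -> 5
Total weight: 10 = 10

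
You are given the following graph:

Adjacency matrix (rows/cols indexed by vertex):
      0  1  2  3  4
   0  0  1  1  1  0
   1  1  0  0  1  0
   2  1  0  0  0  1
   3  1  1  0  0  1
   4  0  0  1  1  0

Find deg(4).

Vertex 4 has neighbors [2, 3], so deg(4) = 2.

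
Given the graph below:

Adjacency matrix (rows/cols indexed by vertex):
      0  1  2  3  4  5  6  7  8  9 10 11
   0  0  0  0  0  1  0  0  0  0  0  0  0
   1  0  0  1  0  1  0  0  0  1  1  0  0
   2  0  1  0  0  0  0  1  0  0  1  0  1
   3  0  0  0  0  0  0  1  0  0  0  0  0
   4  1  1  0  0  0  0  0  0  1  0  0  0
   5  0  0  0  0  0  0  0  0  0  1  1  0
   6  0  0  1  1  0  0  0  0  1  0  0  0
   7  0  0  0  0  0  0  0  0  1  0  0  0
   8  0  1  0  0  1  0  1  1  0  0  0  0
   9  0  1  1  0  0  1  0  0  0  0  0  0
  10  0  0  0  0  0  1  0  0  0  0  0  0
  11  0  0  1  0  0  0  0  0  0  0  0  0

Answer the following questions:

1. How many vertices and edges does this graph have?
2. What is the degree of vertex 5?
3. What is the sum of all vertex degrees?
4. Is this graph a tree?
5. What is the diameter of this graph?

Count: 12 vertices, 14 edges.
Vertex 5 has neighbors [9, 10], degree = 2.
Handshaking lemma: 2 * 14 = 28.
A tree on 12 vertices has 11 edges. This graph has 14 edges (3 extra). Not a tree.
Diameter (longest shortest path) = 5.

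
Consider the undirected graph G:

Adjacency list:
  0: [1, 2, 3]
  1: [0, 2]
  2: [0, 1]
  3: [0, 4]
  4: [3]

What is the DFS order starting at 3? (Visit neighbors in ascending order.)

DFS from vertex 3 (neighbors processed in ascending order):
Visit order: 3, 0, 1, 2, 4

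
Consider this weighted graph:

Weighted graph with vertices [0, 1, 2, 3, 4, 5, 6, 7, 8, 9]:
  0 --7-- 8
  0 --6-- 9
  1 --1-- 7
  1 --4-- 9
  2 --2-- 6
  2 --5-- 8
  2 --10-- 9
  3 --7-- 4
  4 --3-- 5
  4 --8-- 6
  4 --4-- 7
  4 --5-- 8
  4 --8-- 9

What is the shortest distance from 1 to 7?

Using Dijkstra's algorithm from vertex 1:
Shortest path: 1 -> 7
Total weight: 1 = 1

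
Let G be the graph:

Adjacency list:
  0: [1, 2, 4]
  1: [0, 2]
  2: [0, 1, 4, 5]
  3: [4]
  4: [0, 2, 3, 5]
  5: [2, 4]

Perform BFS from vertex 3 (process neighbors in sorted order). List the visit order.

BFS from vertex 3 (neighbors processed in ascending order):
Visit order: 3, 4, 0, 2, 5, 1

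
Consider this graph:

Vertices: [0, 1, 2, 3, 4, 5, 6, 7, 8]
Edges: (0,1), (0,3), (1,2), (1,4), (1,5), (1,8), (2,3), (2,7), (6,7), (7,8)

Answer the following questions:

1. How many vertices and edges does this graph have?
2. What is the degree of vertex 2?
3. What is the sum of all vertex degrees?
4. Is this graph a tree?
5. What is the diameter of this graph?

Count: 9 vertices, 10 edges.
Vertex 2 has neighbors [1, 3, 7], degree = 3.
Handshaking lemma: 2 * 10 = 20.
A tree on 9 vertices has 8 edges. This graph has 10 edges (2 extra). Not a tree.
Diameter (longest shortest path) = 4.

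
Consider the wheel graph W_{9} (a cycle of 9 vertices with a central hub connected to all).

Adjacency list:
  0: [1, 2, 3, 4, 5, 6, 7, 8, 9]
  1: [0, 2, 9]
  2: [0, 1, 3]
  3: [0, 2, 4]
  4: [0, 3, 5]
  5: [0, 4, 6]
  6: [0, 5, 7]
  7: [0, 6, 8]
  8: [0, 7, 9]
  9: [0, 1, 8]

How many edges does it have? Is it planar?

Wheel graph W_{9}: 9 cycle edges + 9 spoke edges = 18 edges.
Total vertices: 10.
The graph is planar.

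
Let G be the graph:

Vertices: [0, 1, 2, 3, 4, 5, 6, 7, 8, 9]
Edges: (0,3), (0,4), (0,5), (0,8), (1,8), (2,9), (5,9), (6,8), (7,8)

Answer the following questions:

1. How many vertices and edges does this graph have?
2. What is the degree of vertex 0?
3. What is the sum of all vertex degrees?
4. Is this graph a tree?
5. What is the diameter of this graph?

Count: 10 vertices, 9 edges.
Vertex 0 has neighbors [3, 4, 5, 8], degree = 4.
Handshaking lemma: 2 * 9 = 18.
A graph is a tree iff it is connected and has exactly n-1 edges. This graph is connected (all 10 vertices in one component) and has 10-1 = 9 edges. It is a tree.
Diameter (longest shortest path) = 5.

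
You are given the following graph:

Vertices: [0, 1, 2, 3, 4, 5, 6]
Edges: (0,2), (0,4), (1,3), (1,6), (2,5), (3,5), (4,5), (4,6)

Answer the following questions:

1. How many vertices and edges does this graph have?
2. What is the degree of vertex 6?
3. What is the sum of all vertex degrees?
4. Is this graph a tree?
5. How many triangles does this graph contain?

Count: 7 vertices, 8 edges.
Vertex 6 has neighbors [1, 4], degree = 2.
Handshaking lemma: 2 * 8 = 16.
A tree on 7 vertices has 6 edges. This graph has 8 edges (2 extra). Not a tree.
Number of triangles = 0.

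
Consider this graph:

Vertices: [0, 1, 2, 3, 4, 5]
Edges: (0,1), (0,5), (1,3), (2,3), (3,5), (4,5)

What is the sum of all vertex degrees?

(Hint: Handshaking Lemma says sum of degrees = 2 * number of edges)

Count edges: 6 edges.
By Handshaking Lemma: sum of degrees = 2 * 6 = 12.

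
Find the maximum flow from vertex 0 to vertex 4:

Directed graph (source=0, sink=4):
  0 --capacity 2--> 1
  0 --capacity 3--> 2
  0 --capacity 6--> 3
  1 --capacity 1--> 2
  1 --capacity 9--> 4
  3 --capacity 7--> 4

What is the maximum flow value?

Computing max flow:
  Flow on (0->1): 2/2
  Flow on (0->3): 6/6
  Flow on (1->4): 2/9
  Flow on (3->4): 6/7
Maximum flow = 8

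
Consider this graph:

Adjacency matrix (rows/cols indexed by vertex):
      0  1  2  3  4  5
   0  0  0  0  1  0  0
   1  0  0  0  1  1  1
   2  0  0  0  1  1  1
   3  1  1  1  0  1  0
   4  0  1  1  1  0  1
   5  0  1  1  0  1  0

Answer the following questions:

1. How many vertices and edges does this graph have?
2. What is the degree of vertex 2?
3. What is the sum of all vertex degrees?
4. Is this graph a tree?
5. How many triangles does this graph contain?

Count: 6 vertices, 9 edges.
Vertex 2 has neighbors [3, 4, 5], degree = 3.
Handshaking lemma: 2 * 9 = 18.
A tree on 6 vertices has 5 edges. This graph has 9 edges (4 extra). Not a tree.
Number of triangles = 4.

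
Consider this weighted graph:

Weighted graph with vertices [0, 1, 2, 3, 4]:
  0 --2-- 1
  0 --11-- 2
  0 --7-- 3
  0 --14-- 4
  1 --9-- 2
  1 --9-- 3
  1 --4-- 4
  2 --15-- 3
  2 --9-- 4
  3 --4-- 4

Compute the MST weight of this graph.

Applying Kruskal's algorithm (sort edges by weight, add if no cycle):
  Add (0,1) w=2
  Add (1,4) w=4
  Add (3,4) w=4
  Skip (0,3) w=7 (creates cycle)
  Add (1,2) w=9
  Skip (1,3) w=9 (creates cycle)
  Skip (2,4) w=9 (creates cycle)
  Skip (0,2) w=11 (creates cycle)
  Skip (0,4) w=14 (creates cycle)
  Skip (2,3) w=15 (creates cycle)
MST weight = 19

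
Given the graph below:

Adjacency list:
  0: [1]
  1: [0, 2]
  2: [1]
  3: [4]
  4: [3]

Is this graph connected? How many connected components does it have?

Checking connectivity: the graph has 2 connected component(s).
Components: [[0, 1, 2], [3, 4]]. The graph is NOT connected.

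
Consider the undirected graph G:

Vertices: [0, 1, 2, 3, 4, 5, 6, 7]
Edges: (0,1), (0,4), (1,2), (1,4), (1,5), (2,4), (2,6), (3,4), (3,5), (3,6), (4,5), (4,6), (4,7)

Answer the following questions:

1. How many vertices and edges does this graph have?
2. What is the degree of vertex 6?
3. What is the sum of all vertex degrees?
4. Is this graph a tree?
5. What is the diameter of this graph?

Count: 8 vertices, 13 edges.
Vertex 6 has neighbors [2, 3, 4], degree = 3.
Handshaking lemma: 2 * 13 = 26.
A tree on 8 vertices has 7 edges. This graph has 13 edges (6 extra). Not a tree.
Diameter (longest shortest path) = 2.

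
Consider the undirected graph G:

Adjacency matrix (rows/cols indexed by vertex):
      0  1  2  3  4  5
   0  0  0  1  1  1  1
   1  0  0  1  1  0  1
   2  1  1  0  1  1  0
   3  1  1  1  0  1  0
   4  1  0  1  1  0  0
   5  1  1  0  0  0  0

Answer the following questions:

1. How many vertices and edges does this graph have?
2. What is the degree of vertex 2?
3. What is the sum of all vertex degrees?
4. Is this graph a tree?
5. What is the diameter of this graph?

Count: 6 vertices, 10 edges.
Vertex 2 has neighbors [0, 1, 3, 4], degree = 4.
Handshaking lemma: 2 * 10 = 20.
A tree on 6 vertices has 5 edges. This graph has 10 edges (5 extra). Not a tree.
Diameter (longest shortest path) = 2.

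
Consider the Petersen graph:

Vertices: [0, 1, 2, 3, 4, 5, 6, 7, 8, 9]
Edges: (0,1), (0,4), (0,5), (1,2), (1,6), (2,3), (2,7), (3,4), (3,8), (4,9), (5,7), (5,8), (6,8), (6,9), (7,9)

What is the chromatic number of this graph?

The Petersen graph contains odd cycles (e.g. the outer 5-cycle), so chi >= 3.
A proper 3-coloring exists (it is a well-known 3-chromatic graph).
Chromatic number = 3.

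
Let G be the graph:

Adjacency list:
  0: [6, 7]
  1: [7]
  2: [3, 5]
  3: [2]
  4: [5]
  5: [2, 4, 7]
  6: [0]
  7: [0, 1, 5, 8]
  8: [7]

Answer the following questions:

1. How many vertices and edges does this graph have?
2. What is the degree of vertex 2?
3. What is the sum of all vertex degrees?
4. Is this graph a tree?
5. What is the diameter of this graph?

Count: 9 vertices, 8 edges.
Vertex 2 has neighbors [3, 5], degree = 2.
Handshaking lemma: 2 * 8 = 16.
A graph is a tree iff it is connected and has exactly n-1 edges. This graph is connected (all 9 vertices in one component) and has 9-1 = 8 edges. It is a tree.
Diameter (longest shortest path) = 5.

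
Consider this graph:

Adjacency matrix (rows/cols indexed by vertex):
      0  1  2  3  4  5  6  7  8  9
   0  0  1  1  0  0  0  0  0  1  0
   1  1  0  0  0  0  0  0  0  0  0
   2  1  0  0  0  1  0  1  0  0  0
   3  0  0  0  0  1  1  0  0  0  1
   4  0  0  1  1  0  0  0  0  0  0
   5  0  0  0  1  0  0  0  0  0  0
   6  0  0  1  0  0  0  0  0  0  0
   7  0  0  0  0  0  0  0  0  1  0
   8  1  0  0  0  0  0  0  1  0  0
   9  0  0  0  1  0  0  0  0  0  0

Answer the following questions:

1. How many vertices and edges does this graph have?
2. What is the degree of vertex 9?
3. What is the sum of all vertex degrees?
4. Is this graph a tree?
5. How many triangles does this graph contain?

Count: 10 vertices, 9 edges.
Vertex 9 has neighbors [3], degree = 1.
Handshaking lemma: 2 * 9 = 18.
A graph is a tree iff it is connected and has exactly n-1 edges. This graph is connected (all 10 vertices in one component) and has 10-1 = 9 edges. It is a tree.
Number of triangles = 0.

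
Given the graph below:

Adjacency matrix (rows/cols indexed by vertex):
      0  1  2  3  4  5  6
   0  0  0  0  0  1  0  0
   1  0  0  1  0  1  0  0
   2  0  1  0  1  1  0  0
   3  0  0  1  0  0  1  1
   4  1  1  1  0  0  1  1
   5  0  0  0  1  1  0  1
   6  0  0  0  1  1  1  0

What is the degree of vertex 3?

Vertex 3 has neighbors [2, 5, 6], so deg(3) = 3.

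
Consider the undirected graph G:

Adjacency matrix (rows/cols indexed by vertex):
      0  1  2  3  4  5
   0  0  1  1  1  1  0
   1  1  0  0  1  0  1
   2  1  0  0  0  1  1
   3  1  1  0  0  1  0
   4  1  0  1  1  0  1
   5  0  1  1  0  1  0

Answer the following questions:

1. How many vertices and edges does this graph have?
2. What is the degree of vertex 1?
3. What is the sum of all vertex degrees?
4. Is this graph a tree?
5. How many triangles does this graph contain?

Count: 6 vertices, 10 edges.
Vertex 1 has neighbors [0, 3, 5], degree = 3.
Handshaking lemma: 2 * 10 = 20.
A tree on 6 vertices has 5 edges. This graph has 10 edges (5 extra). Not a tree.
Number of triangles = 4.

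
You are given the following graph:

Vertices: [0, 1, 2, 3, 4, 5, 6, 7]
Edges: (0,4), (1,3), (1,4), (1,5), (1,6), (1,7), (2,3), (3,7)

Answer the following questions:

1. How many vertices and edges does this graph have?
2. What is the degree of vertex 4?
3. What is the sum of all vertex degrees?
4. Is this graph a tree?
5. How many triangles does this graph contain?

Count: 8 vertices, 8 edges.
Vertex 4 has neighbors [0, 1], degree = 2.
Handshaking lemma: 2 * 8 = 16.
A tree on 8 vertices has 7 edges. This graph has 8 edges (1 extra). Not a tree.
Number of triangles = 1.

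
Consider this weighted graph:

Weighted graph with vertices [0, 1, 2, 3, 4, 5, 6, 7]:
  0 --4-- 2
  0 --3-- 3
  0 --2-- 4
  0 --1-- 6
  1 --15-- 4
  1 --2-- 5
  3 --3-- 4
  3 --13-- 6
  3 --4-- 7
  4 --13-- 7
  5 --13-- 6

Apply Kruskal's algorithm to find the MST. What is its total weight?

Applying Kruskal's algorithm (sort edges by weight, add if no cycle):
  Add (0,6) w=1
  Add (0,4) w=2
  Add (1,5) w=2
  Add (0,3) w=3
  Skip (3,4) w=3 (creates cycle)
  Add (0,2) w=4
  Add (3,7) w=4
  Skip (3,6) w=13 (creates cycle)
  Skip (4,7) w=13 (creates cycle)
  Add (5,6) w=13
  Skip (1,4) w=15 (creates cycle)
MST weight = 29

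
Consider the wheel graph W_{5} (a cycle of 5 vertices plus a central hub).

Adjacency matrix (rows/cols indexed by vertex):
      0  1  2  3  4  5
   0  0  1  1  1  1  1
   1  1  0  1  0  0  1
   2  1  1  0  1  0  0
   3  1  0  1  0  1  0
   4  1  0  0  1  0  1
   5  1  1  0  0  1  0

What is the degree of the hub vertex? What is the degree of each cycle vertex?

The hub connects to all 5 cycle vertices, so deg(hub) = 5.
Each cycle vertex connects to 2 neighbors on the cycle plus the hub, so deg(cycle vertex) = 3.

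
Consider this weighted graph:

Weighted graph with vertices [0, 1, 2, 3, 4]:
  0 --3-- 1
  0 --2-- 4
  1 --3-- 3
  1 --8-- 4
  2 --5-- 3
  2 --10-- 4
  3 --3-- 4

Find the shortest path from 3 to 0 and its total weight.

Using Dijkstra's algorithm from vertex 3:
Shortest path: 3 -> 4 -> 0
Total weight: 3 + 2 = 5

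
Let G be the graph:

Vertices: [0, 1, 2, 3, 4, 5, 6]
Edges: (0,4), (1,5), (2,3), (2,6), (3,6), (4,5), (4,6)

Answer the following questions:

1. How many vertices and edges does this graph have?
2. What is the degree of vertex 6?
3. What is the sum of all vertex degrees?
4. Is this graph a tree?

Count: 7 vertices, 7 edges.
Vertex 6 has neighbors [2, 3, 4], degree = 3.
Handshaking lemma: 2 * 7 = 14.
A tree on 7 vertices has 6 edges. This graph has 7 edges (1 extra). Not a tree.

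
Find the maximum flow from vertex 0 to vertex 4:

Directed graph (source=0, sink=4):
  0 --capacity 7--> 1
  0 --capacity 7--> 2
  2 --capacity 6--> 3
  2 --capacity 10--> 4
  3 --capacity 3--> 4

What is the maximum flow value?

Computing max flow:
  Flow on (0->2): 7/7
  Flow on (2->4): 7/10
Maximum flow = 7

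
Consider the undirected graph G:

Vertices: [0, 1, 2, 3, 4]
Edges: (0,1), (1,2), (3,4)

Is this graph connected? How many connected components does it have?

Checking connectivity: the graph has 2 connected component(s).
Components: [[0, 1, 2], [3, 4]]. The graph is NOT connected.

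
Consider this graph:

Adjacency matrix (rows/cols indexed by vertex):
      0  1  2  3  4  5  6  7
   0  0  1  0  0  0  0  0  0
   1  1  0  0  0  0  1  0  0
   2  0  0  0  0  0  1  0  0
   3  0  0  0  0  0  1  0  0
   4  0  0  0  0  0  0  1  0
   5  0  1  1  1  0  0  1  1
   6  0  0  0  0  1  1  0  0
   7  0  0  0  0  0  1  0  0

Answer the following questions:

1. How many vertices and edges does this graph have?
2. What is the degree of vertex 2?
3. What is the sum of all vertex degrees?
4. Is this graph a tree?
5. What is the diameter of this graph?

Count: 8 vertices, 7 edges.
Vertex 2 has neighbors [5], degree = 1.
Handshaking lemma: 2 * 7 = 14.
A graph is a tree iff it is connected and has exactly n-1 edges. This graph is connected (all 8 vertices in one component) and has 8-1 = 7 edges. It is a tree.
Diameter (longest shortest path) = 4.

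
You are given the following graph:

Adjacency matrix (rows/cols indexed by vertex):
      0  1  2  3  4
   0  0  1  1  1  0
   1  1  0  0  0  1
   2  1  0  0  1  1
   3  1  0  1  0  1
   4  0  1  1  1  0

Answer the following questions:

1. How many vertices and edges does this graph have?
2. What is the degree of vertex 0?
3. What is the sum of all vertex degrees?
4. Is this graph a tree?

Count: 5 vertices, 7 edges.
Vertex 0 has neighbors [1, 2, 3], degree = 3.
Handshaking lemma: 2 * 7 = 14.
A tree on 5 vertices has 4 edges. This graph has 7 edges (3 extra). Not a tree.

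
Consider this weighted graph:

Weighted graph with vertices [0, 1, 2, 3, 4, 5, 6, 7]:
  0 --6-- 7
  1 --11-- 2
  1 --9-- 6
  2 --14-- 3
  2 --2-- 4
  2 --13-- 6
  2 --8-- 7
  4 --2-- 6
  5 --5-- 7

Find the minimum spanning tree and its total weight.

Applying Kruskal's algorithm (sort edges by weight, add if no cycle):
  Add (2,4) w=2
  Add (4,6) w=2
  Add (5,7) w=5
  Add (0,7) w=6
  Add (2,7) w=8
  Add (1,6) w=9
  Skip (1,2) w=11 (creates cycle)
  Skip (2,6) w=13 (creates cycle)
  Add (2,3) w=14
MST weight = 46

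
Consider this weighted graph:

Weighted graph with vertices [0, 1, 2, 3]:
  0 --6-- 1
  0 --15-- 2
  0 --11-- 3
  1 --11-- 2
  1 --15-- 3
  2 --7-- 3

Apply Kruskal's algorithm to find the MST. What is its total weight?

Applying Kruskal's algorithm (sort edges by weight, add if no cycle):
  Add (0,1) w=6
  Add (2,3) w=7
  Add (0,3) w=11
  Skip (1,2) w=11 (creates cycle)
  Skip (0,2) w=15 (creates cycle)
  Skip (1,3) w=15 (creates cycle)
MST weight = 24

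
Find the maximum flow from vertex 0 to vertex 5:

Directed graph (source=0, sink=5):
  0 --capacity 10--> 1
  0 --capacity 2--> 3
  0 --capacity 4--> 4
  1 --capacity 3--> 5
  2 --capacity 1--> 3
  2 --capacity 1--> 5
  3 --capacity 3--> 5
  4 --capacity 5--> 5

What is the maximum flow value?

Computing max flow:
  Flow on (0->1): 3/10
  Flow on (0->3): 2/2
  Flow on (0->4): 4/4
  Flow on (1->5): 3/3
  Flow on (3->5): 2/3
  Flow on (4->5): 4/5
Maximum flow = 9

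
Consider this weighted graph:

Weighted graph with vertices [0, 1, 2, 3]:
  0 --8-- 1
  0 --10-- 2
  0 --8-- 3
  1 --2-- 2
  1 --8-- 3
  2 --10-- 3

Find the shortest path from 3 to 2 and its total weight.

Using Dijkstra's algorithm from vertex 3:
Shortest path: 3 -> 2
Total weight: 10 = 10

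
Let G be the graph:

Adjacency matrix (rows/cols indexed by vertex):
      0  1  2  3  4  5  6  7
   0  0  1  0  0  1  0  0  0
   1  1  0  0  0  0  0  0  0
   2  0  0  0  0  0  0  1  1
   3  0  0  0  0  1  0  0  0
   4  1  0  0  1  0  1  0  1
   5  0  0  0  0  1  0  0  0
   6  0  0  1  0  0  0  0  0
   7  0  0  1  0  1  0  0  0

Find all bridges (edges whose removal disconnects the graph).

A bridge is an edge whose removal increases the number of connected components.
Bridges found: (0,1), (0,4), (2,6), (2,7), (3,4), (4,5), (4,7)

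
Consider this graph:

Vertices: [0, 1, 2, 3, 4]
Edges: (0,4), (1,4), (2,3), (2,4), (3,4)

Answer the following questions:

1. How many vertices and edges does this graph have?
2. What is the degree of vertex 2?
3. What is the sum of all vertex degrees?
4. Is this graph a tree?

Count: 5 vertices, 5 edges.
Vertex 2 has neighbors [3, 4], degree = 2.
Handshaking lemma: 2 * 5 = 10.
A tree on 5 vertices has 4 edges. This graph has 5 edges (1 extra). Not a tree.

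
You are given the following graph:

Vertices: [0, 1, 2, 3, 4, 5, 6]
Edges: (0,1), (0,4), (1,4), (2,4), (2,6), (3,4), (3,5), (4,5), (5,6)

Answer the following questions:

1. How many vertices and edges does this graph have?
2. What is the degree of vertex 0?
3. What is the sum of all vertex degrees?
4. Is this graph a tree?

Count: 7 vertices, 9 edges.
Vertex 0 has neighbors [1, 4], degree = 2.
Handshaking lemma: 2 * 9 = 18.
A tree on 7 vertices has 6 edges. This graph has 9 edges (3 extra). Not a tree.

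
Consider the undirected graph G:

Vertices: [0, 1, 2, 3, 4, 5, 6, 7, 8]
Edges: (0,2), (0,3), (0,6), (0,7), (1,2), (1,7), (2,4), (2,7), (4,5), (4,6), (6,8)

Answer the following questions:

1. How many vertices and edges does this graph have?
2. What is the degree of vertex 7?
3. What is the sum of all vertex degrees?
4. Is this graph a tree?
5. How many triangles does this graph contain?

Count: 9 vertices, 11 edges.
Vertex 7 has neighbors [0, 1, 2], degree = 3.
Handshaking lemma: 2 * 11 = 22.
A tree on 9 vertices has 8 edges. This graph has 11 edges (3 extra). Not a tree.
Number of triangles = 2.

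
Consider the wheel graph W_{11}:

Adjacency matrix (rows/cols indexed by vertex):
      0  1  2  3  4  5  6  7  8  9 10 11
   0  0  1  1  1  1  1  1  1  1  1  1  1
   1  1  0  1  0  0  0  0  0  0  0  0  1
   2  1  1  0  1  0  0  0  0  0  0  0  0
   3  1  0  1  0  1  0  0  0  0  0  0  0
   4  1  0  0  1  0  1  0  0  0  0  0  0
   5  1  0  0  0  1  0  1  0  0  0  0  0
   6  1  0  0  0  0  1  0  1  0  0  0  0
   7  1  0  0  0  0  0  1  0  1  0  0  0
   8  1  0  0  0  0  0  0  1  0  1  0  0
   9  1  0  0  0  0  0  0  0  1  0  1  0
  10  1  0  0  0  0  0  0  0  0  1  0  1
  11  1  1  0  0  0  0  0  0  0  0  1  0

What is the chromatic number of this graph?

W_{11} = C_{11} plus a hub adjacent to every cycle vertex.
The outer cycle needs 3 colors (odd cycle); the hub is adjacent to all of them so needs a fresh color.
Chromatic number = 3 + 1 = 4.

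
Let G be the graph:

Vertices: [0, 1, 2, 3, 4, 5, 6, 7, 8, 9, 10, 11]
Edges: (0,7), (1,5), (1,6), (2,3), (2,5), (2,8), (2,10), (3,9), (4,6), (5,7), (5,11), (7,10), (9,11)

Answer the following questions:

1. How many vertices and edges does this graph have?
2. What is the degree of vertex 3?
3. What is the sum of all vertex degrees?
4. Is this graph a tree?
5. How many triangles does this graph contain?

Count: 12 vertices, 13 edges.
Vertex 3 has neighbors [2, 9], degree = 2.
Handshaking lemma: 2 * 13 = 26.
A tree on 12 vertices has 11 edges. This graph has 13 edges (2 extra). Not a tree.
Number of triangles = 0.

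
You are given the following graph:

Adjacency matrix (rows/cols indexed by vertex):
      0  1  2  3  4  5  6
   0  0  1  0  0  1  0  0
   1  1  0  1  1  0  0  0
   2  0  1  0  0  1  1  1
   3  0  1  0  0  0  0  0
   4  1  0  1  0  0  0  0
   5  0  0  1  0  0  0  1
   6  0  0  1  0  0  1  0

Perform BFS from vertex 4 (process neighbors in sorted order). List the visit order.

BFS from vertex 4 (neighbors processed in ascending order):
Visit order: 4, 0, 2, 1, 5, 6, 3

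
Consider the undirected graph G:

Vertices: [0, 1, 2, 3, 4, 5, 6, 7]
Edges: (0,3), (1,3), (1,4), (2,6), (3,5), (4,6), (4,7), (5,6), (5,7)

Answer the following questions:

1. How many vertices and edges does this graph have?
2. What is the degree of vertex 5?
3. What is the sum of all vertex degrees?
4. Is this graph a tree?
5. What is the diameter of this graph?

Count: 8 vertices, 9 edges.
Vertex 5 has neighbors [3, 6, 7], degree = 3.
Handshaking lemma: 2 * 9 = 18.
A tree on 8 vertices has 7 edges. This graph has 9 edges (2 extra). Not a tree.
Diameter (longest shortest path) = 4.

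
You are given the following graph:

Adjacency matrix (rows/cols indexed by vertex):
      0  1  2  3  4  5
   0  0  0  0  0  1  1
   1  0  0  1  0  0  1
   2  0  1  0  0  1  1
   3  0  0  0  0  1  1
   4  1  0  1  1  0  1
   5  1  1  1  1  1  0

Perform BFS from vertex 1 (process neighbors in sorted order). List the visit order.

BFS from vertex 1 (neighbors processed in ascending order):
Visit order: 1, 2, 5, 4, 0, 3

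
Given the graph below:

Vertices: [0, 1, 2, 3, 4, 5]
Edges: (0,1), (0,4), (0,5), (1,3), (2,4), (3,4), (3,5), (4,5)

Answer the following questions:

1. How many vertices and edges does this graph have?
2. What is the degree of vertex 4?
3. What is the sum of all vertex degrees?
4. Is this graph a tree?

Count: 6 vertices, 8 edges.
Vertex 4 has neighbors [0, 2, 3, 5], degree = 4.
Handshaking lemma: 2 * 8 = 16.
A tree on 6 vertices has 5 edges. This graph has 8 edges (3 extra). Not a tree.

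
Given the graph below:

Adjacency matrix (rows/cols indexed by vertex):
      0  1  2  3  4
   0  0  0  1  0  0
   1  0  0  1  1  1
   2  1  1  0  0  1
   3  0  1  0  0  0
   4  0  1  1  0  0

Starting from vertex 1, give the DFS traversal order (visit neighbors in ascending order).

DFS from vertex 1 (neighbors processed in ascending order):
Visit order: 1, 2, 0, 4, 3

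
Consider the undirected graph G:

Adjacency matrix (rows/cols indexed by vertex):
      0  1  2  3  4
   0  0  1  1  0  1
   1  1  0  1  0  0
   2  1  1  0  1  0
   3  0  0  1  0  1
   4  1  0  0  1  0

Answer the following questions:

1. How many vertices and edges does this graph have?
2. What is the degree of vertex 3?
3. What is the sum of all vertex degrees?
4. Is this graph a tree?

Count: 5 vertices, 6 edges.
Vertex 3 has neighbors [2, 4], degree = 2.
Handshaking lemma: 2 * 6 = 12.
A tree on 5 vertices has 4 edges. This graph has 6 edges (2 extra). Not a tree.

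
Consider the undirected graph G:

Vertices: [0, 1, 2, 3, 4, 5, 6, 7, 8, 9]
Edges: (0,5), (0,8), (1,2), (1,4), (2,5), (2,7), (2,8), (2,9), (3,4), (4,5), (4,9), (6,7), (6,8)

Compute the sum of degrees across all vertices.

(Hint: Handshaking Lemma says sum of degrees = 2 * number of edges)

Count edges: 13 edges.
By Handshaking Lemma: sum of degrees = 2 * 13 = 26.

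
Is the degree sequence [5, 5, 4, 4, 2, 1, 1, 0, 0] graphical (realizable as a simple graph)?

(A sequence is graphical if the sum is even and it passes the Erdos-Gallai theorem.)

Sum of degrees = 22. Sum is even but fails Erdos-Gallai. The sequence is NOT graphical.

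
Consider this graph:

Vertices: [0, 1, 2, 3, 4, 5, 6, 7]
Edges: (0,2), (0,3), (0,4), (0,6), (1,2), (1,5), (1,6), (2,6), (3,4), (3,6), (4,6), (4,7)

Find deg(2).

Vertex 2 has neighbors [0, 1, 6], so deg(2) = 3.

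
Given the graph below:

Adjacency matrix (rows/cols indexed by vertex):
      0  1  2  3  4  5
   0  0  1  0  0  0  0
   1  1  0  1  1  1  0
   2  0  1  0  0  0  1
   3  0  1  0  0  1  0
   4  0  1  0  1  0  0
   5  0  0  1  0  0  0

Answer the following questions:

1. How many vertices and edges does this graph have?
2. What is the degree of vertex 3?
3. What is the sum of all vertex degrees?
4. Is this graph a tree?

Count: 6 vertices, 6 edges.
Vertex 3 has neighbors [1, 4], degree = 2.
Handshaking lemma: 2 * 6 = 12.
A tree on 6 vertices has 5 edges. This graph has 6 edges (1 extra). Not a tree.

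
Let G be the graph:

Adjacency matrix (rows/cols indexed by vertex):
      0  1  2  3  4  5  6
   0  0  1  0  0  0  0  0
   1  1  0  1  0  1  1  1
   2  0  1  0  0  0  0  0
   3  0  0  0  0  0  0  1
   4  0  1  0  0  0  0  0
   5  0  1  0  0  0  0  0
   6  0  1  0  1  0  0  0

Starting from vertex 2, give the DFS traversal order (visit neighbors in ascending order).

DFS from vertex 2 (neighbors processed in ascending order):
Visit order: 2, 1, 0, 4, 5, 6, 3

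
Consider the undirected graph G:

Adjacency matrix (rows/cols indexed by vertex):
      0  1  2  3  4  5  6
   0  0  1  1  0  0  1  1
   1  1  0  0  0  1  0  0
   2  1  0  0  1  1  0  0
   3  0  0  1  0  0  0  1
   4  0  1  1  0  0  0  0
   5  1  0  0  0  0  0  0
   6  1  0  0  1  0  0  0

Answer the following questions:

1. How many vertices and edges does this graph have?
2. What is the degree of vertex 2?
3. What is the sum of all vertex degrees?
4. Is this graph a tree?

Count: 7 vertices, 8 edges.
Vertex 2 has neighbors [0, 3, 4], degree = 3.
Handshaking lemma: 2 * 8 = 16.
A tree on 7 vertices has 6 edges. This graph has 8 edges (2 extra). Not a tree.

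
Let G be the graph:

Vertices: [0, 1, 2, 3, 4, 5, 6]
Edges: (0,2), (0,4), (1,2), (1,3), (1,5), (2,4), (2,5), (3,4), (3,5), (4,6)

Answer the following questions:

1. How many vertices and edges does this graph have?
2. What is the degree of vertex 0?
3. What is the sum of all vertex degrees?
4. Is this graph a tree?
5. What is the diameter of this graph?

Count: 7 vertices, 10 edges.
Vertex 0 has neighbors [2, 4], degree = 2.
Handshaking lemma: 2 * 10 = 20.
A tree on 7 vertices has 6 edges. This graph has 10 edges (4 extra). Not a tree.
Diameter (longest shortest path) = 3.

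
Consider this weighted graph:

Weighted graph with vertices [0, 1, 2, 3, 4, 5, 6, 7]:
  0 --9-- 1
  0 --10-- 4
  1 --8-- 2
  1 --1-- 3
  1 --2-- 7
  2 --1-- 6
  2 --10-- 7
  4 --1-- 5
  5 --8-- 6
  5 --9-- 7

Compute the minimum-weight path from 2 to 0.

Using Dijkstra's algorithm from vertex 2:
Shortest path: 2 -> 1 -> 0
Total weight: 8 + 9 = 17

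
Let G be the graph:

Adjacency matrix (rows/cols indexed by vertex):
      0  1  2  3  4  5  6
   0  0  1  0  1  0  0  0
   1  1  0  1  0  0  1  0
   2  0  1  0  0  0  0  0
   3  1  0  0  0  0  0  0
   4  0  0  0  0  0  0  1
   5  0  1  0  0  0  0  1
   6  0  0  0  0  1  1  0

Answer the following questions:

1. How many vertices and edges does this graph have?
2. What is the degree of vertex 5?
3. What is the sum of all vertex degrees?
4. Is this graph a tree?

Count: 7 vertices, 6 edges.
Vertex 5 has neighbors [1, 6], degree = 2.
Handshaking lemma: 2 * 6 = 12.
A graph is a tree iff it is connected and has exactly n-1 edges. This graph is connected (all 7 vertices in one component) and has 7-1 = 6 edges. It is a tree.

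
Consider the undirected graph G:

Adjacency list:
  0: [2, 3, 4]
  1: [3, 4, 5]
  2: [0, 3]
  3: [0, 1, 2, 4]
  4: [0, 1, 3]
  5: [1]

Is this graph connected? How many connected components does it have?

Checking connectivity: the graph has 1 connected component(s).
All vertices are reachable from each other. The graph IS connected.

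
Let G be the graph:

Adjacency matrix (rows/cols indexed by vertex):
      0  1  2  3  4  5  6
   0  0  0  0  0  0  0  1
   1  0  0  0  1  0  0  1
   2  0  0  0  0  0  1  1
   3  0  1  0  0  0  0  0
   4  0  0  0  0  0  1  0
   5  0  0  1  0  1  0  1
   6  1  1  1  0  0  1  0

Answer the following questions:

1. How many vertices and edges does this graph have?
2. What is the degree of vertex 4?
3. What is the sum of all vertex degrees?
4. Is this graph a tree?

Count: 7 vertices, 7 edges.
Vertex 4 has neighbors [5], degree = 1.
Handshaking lemma: 2 * 7 = 14.
A tree on 7 vertices has 6 edges. This graph has 7 edges (1 extra). Not a tree.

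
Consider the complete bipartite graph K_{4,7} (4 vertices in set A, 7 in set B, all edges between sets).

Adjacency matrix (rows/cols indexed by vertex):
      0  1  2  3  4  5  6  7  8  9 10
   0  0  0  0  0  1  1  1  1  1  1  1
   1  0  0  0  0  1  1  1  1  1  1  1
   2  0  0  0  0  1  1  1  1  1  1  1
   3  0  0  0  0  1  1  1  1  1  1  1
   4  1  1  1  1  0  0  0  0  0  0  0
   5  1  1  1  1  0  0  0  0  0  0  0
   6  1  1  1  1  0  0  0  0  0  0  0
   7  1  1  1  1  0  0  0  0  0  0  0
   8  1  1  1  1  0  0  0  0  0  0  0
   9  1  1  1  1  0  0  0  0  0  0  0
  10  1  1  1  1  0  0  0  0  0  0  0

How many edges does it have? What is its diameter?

K_{4,7} has 4 * 7 = 28 edges.
Any vertex reaches any opposite-side vertex in 1 step; same-side vertices reach in 2 steps via any opposite-side vertex.
Diameter = 2.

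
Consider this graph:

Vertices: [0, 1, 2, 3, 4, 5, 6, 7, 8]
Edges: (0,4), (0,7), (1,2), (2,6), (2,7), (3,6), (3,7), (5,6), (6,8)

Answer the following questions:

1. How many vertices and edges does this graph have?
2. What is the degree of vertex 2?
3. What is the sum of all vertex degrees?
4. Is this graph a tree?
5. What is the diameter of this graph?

Count: 9 vertices, 9 edges.
Vertex 2 has neighbors [1, 6, 7], degree = 3.
Handshaking lemma: 2 * 9 = 18.
A tree on 9 vertices has 8 edges. This graph has 9 edges (1 extra). Not a tree.
Diameter (longest shortest path) = 5.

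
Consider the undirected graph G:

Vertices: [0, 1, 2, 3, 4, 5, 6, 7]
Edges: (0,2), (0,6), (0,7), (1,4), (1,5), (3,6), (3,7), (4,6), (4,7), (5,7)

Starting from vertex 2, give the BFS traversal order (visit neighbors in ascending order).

BFS from vertex 2 (neighbors processed in ascending order):
Visit order: 2, 0, 6, 7, 3, 4, 5, 1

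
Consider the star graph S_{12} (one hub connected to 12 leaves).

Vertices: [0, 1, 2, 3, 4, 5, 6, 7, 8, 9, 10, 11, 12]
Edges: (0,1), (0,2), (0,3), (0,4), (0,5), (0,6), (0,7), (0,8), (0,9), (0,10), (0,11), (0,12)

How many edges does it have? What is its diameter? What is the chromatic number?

Star graph S_{12}: the hub connects to all 12 leaves.
Edges = 12.
Diameter = 2 (any leaf to hub is 1, leaf to leaf through hub is 2).
Star graphs are bipartite (hub vs leaves), so chromatic number = 2.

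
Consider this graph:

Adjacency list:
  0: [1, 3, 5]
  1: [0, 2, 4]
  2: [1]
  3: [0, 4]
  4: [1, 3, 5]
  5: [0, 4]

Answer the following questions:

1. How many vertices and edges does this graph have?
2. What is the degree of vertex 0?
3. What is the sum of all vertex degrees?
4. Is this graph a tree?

Count: 6 vertices, 7 edges.
Vertex 0 has neighbors [1, 3, 5], degree = 3.
Handshaking lemma: 2 * 7 = 14.
A tree on 6 vertices has 5 edges. This graph has 7 edges (2 extra). Not a tree.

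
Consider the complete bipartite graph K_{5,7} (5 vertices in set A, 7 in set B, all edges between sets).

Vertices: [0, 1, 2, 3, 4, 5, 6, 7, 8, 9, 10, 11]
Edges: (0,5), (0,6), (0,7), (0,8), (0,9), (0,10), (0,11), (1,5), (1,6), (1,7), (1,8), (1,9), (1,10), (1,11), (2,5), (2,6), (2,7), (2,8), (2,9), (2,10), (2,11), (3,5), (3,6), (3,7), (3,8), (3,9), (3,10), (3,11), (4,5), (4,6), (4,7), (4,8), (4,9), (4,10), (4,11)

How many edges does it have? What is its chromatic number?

K_{5,7} has 5 * 7 = 35 edges.
Bipartite graphs have chromatic number 2 (color each partition differently).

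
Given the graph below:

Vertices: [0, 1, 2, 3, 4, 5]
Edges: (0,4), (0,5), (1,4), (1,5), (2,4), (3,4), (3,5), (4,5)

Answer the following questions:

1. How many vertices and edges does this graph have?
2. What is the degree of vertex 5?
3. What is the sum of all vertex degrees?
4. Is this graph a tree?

Count: 6 vertices, 8 edges.
Vertex 5 has neighbors [0, 1, 3, 4], degree = 4.
Handshaking lemma: 2 * 8 = 16.
A tree on 6 vertices has 5 edges. This graph has 8 edges (3 extra). Not a tree.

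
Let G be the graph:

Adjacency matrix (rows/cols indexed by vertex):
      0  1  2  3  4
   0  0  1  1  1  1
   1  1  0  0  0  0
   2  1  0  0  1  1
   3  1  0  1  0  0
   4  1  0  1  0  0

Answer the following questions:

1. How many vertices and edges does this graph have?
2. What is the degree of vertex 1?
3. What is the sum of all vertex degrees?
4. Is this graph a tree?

Count: 5 vertices, 6 edges.
Vertex 1 has neighbors [0], degree = 1.
Handshaking lemma: 2 * 6 = 12.
A tree on 5 vertices has 4 edges. This graph has 6 edges (2 extra). Not a tree.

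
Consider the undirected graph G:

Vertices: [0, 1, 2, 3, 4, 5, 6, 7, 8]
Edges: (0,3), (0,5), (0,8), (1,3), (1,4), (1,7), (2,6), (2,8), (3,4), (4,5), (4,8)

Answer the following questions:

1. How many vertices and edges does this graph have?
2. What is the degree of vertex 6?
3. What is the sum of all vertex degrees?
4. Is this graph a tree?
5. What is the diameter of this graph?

Count: 9 vertices, 11 edges.
Vertex 6 has neighbors [2], degree = 1.
Handshaking lemma: 2 * 11 = 22.
A tree on 9 vertices has 8 edges. This graph has 11 edges (3 extra). Not a tree.
Diameter (longest shortest path) = 5.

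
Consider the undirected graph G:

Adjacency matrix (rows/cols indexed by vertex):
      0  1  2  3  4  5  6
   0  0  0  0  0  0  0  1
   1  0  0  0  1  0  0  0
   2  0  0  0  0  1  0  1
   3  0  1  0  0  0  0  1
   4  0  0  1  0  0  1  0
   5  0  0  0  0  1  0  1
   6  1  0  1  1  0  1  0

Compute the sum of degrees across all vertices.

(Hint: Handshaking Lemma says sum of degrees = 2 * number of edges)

Count edges: 7 edges.
By Handshaking Lemma: sum of degrees = 2 * 7 = 14.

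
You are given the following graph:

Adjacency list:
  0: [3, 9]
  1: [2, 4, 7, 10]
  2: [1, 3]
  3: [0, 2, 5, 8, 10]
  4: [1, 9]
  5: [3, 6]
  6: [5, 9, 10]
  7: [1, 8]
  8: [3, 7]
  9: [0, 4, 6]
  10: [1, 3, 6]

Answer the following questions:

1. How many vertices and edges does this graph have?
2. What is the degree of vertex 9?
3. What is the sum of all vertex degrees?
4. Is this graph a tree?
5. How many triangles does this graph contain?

Count: 11 vertices, 15 edges.
Vertex 9 has neighbors [0, 4, 6], degree = 3.
Handshaking lemma: 2 * 15 = 30.
A tree on 11 vertices has 10 edges. This graph has 15 edges (5 extra). Not a tree.
Number of triangles = 0.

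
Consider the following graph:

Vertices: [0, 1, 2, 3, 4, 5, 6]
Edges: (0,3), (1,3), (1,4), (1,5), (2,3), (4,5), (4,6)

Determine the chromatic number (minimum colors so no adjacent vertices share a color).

The graph has a maximum clique of size 3 (lower bound on chromatic number).
A valid 3-coloring: {0: 0, 1: 0, 2: 0, 3: 1, 4: 1, 5: 2, 6: 0}.
Chromatic number = 3.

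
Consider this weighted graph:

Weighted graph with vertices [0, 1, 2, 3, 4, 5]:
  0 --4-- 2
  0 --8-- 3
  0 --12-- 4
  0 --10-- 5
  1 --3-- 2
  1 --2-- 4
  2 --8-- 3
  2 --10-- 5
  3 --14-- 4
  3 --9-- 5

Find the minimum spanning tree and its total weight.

Applying Kruskal's algorithm (sort edges by weight, add if no cycle):
  Add (1,4) w=2
  Add (1,2) w=3
  Add (0,2) w=4
  Add (0,3) w=8
  Skip (2,3) w=8 (creates cycle)
  Add (3,5) w=9
  Skip (0,5) w=10 (creates cycle)
  Skip (2,5) w=10 (creates cycle)
  Skip (0,4) w=12 (creates cycle)
  Skip (3,4) w=14 (creates cycle)
MST weight = 26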